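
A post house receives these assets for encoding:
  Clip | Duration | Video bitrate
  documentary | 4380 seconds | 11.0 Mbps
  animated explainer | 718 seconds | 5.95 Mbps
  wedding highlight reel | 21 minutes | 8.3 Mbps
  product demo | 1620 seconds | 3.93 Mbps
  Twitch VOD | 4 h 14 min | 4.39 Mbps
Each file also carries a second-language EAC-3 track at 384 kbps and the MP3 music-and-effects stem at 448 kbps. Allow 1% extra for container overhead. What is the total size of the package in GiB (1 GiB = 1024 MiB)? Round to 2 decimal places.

Audio total: 384 + 448 = 832 kbps = 0.832 Mbps.
documentary: 11.832 Mbps × 4380 s × 1.01 = 52342.4 Mb
animated explainer: 6.782 Mbps × 718 s × 1.01 = 4918.2 Mb
wedding highlight reel: 9.132 Mbps × 1260 s × 1.01 = 11621.4 Mb
product demo: 4.762 Mbps × 1620 s × 1.01 = 7791.6 Mb
Twitch VOD: 5.222 Mbps × 15240 s × 1.01 = 80379.1 Mb
Total: 157052.7 Mb = 19631.6 MB.
= 18.28 GiB.

18.28 GiB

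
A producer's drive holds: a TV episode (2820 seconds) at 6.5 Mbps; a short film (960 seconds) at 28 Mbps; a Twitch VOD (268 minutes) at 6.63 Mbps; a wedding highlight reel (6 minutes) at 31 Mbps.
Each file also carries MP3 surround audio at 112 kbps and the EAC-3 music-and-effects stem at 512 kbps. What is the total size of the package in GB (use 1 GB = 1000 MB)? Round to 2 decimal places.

21.95 GB

Audio total: 112 + 512 = 624 kbps = 0.624 Mbps.
TV episode: 7.124 Mbps × 2820 s = 20089.7 Mb
short film: 28.624 Mbps × 960 s = 27479.0 Mb
Twitch VOD: 7.254 Mbps × 16080 s = 116644.3 Mb
wedding highlight reel: 31.624 Mbps × 360 s = 11384.6 Mb
Total: 175597.7 Mb = 21949.7 MB.
= 21.95 GB.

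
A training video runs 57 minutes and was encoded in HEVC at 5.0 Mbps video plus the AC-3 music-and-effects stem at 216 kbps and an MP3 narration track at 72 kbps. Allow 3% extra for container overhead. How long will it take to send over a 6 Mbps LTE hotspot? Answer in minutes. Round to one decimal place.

57 min = 3420 s
Audio total: 216 + 72 = 288 kbps = 0.288 Mbps.
Total bitrate: 5.288 Mbps.
File: 5.288 Mbps × 3420 s = 18085.0 Mb.
With 3% container overhead: ×1.03. → 18627.5 Mb.
At 6 Mbps: 18627.5 / 6 = 3104.6 s ≈ 51.7 minutes.

51.7 minutes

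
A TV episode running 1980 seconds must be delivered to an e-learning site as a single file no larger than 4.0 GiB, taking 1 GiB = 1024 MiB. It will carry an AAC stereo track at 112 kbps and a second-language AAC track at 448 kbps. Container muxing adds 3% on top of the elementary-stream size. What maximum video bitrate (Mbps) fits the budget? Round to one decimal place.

Budget: 4.0 GiB = 34359.7 Mb.
Stream payload after overhead: 34359.7 / 1.03 = 33359.0 Mb.
Total bitrate budget: 33359.0 Mb / 1980 s = 16.848 Mbps.
Audio total: 112 + 448 = 560 kbps = 0.560 Mbps.
Video: 16.848 − 0.560 = 16.288 Mbps.

16.3 Mbps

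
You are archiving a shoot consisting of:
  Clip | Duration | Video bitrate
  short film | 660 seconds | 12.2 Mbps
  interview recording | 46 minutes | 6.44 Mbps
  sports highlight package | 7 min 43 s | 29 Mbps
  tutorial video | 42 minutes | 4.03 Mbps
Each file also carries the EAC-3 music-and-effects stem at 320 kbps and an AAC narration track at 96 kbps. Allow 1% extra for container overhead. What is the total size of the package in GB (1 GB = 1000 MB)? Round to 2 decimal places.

6.57 GB

Audio total: 320 + 96 = 416 kbps = 0.416 Mbps.
short film: 12.616 Mbps × 660 s × 1.01 = 8409.8 Mb
interview recording: 6.856 Mbps × 2760 s × 1.01 = 19111.8 Mb
sports highlight package: 29.416 Mbps × 463 s × 1.01 = 13755.8 Mb
tutorial video: 4.446 Mbps × 2520 s × 1.01 = 11316.0 Mb
Total: 52593.4 Mb = 6574.2 MB.
= 6.574 GB.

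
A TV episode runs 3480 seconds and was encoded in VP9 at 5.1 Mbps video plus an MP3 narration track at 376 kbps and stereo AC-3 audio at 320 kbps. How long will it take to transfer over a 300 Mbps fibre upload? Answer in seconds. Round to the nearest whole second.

Audio total: 376 + 320 = 696 kbps = 0.696 Mbps.
Total bitrate: 5.796 Mbps.
File: 5.796 Mbps × 3480 s = 20170.1 Mb.
At 300 Mbps: 20170.1 / 300 = 67.2 s ≈ 67.2 seconds.

67 seconds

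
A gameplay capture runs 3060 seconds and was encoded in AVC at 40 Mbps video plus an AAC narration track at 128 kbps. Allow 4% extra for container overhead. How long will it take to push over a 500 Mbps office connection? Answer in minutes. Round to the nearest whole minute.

Audio: 128 kbps = 0.128 Mbps.
Total bitrate: 40.128 Mbps.
File: 40.128 Mbps × 3060 s = 122791.7 Mb.
With 4% container overhead: ×1.04. → 127703.3 Mb.
At 500 Mbps: 127703.3 / 500 = 255.4 s ≈ 4.26 minutes.

4 minutes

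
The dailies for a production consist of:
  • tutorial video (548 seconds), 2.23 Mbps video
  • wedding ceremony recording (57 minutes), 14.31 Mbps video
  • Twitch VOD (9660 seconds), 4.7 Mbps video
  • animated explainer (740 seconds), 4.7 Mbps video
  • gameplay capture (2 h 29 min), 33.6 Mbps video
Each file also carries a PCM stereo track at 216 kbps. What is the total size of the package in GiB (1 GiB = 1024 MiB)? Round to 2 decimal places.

47.09 GiB

Audio: 216 kbps = 0.216 Mbps.
tutorial video: 2.446 Mbps × 548 s = 1340.4 Mb
wedding ceremony recording: 14.526 Mbps × 3420 s = 49678.9 Mb
Twitch VOD: 4.916 Mbps × 9660 s = 47488.6 Mb
animated explainer: 4.916 Mbps × 740 s = 3637.8 Mb
gameplay capture: 33.816 Mbps × 8940 s = 302315.0 Mb
Total: 404460.8 Mb = 50557.6 MB.
= 47.09 GiB.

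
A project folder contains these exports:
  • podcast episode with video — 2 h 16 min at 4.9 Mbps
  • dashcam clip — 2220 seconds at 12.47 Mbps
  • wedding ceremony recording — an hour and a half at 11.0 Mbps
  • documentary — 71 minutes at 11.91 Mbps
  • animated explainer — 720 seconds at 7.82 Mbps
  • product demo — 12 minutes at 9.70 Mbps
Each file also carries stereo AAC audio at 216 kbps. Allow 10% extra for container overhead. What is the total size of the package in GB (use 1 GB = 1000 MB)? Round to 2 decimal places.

26.82 GB

Audio: 216 kbps = 0.216 Mbps.
podcast episode with video: 5.116 Mbps × 8160 s × 1.10 = 45921.2 Mb
dashcam clip: 12.686 Mbps × 2220 s × 1.10 = 30979.2 Mb
wedding ceremony recording: 11.216 Mbps × 5400 s × 1.10 = 66623.0 Mb
documentary: 12.126 Mbps × 4260 s × 1.10 = 56822.4 Mb
animated explainer: 8.036 Mbps × 720 s × 1.10 = 6364.5 Mb
product demo: 9.916 Mbps × 720 s × 1.10 = 7853.5 Mb
Total: 214563.9 Mb = 26820.5 MB.
= 26.82 GB.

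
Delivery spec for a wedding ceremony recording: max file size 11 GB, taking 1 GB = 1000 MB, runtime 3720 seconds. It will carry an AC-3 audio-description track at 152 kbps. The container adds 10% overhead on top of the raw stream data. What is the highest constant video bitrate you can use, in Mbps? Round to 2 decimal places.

21.35 Mbps

Budget: 11 GB = 88000.0 Mb.
Stream payload after overhead: 88000.0 / 1.10 = 80000.0 Mb.
Total bitrate budget: 80000.0 Mb / 3720 s = 21.505 Mbps.
Audio: 152 kbps = 0.152 Mbps.
Video: 21.505 − 0.152 = 21.353 Mbps.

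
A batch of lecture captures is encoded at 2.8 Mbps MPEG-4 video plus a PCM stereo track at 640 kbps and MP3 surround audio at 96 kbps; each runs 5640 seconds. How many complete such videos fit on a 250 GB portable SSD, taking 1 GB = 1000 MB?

100

Audio total: 640 + 96 = 736 kbps = 0.736 Mbps.
Total bitrate: 3.536 Mbps.
Per item: 3.536 Mbps × 5640 s = 19,943 Mb = 2,493 MB.
Capacity: 250 GB = 2,000,000 Mb; 100.29 items → 100 complete.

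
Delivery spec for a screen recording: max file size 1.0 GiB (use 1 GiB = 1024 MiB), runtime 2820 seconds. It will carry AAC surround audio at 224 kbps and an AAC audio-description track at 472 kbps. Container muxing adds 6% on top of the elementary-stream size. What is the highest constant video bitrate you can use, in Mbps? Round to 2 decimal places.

Budget: 1.0 GiB = 8589.9 Mb.
Stream payload after overhead: 8589.9 / 1.06 = 8103.7 Mb.
Total bitrate budget: 8103.7 Mb / 2820 s = 2.874 Mbps.
Audio total: 224 + 472 = 696 kbps = 0.696 Mbps.
Video: 2.874 − 0.696 = 2.178 Mbps.

2.18 Mbps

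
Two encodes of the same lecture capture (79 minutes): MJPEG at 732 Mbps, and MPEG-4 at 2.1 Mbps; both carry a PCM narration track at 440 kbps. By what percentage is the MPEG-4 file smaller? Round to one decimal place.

79 min = 4740 s
Audio: 440 kbps = 0.440 Mbps.
MJPEG: 732.440 Mbps × 4740 s = 3471765.6 Mb = 433.971 GB.
MPEG-4: 2.540 Mbps × 4740 s = 12039.6 Mb = 1.505 GB.
Reduction: (1 − 1.505/433.971) × 100 = 99.65%.

99.7%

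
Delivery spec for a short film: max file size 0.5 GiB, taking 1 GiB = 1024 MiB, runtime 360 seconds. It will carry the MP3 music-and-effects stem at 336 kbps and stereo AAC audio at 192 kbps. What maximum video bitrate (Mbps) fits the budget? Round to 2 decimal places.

11.40 Mbps

Budget: 0.5 GiB = 4295.0 Mb.
Total bitrate budget: 4295.0 Mb / 360 s = 11.930 Mbps.
Audio total: 336 + 192 = 528 kbps = 0.528 Mbps.
Video: 11.930 − 0.528 = 11.402 Mbps.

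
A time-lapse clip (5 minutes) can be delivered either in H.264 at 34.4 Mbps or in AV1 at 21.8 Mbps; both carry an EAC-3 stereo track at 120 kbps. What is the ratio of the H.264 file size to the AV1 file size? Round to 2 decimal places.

5 min = 300 s
Audio: 120 kbps = 0.120 Mbps.
H.264: 34.520 Mbps × 300 s = 10356.0 Mb = 1.294 GB.
AV1: 21.920 Mbps × 300 s = 6576.0 Mb = 0.822 GB.
Ratio: 1.294 / 0.822 = 1.575.

1.57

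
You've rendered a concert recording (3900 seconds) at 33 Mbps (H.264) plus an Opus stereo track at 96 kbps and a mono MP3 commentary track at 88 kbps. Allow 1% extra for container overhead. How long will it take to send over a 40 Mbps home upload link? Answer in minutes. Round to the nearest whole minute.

Audio total: 96 + 88 = 184 kbps = 0.184 Mbps.
Total bitrate: 33.184 Mbps.
File: 33.184 Mbps × 3900 s = 129417.6 Mb.
With 1% container overhead: ×1.01. → 130711.8 Mb.
At 40 Mbps: 130711.8 / 40 = 3267.8 s ≈ 54.5 minutes.

54 minutes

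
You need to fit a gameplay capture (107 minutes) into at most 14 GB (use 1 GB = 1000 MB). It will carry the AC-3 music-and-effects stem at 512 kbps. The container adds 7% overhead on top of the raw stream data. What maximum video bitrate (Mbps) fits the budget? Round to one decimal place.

Budget: 14 GB = 112000.0 Mb.
Stream payload after overhead: 112000.0 / 1.07 = 104672.9 Mb.
107 min = 6420 s
Total bitrate budget: 104672.9 Mb / 6420 s = 16.304 Mbps.
Audio: 512 kbps = 0.512 Mbps.
Video: 16.304 − 0.512 = 15.792 Mbps.

15.8 Mbps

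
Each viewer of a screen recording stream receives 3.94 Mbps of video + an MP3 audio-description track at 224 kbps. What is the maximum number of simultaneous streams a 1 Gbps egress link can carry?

Audio: 224 kbps = 0.224 Mbps.
Per-viewer media rate: 4.164 Mbps.
1 Gbps = 1,000 Mbps; 1,000 / 4.164 = 240.15 → 240 viewers.

240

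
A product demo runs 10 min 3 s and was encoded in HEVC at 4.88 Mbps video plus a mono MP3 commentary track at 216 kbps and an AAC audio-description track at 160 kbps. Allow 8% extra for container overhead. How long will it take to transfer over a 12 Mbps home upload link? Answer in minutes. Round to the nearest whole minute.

5 minutes

10 min 3 s = 603 s
Audio total: 216 + 160 = 376 kbps = 0.376 Mbps.
Total bitrate: 5.256 Mbps.
File: 5.256 Mbps × 603 s = 3169.4 Mb.
With 8% container overhead: ×1.08. → 3422.9 Mb.
At 12 Mbps: 3422.9 / 12 = 285.2 s ≈ 4.75 minutes.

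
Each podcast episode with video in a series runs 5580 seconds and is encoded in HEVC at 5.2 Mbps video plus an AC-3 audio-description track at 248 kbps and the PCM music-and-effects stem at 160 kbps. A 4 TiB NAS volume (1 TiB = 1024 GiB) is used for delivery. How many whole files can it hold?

Audio total: 248 + 160 = 408 kbps = 0.408 Mbps.
Total bitrate: 5.608 Mbps.
Per item: 5.608 Mbps × 5580 s = 31,293 Mb = 3,912 MB.
Capacity: 4 TiB = 35,184,372 Mb; 1124.37 items → 1124 complete.

1124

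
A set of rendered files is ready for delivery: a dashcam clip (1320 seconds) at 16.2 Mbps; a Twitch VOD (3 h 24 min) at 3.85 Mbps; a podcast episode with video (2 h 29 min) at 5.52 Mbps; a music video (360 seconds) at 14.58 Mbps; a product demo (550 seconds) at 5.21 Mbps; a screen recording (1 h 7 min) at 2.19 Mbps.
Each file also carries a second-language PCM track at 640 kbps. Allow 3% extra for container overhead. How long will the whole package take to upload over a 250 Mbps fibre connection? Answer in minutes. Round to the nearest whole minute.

10 minutes

Audio: 640 kbps = 0.640 Mbps.
dashcam clip: 16.840 Mbps × 1320 s × 1.03 = 22895.7 Mb
Twitch VOD: 4.490 Mbps × 12240 s × 1.03 = 56606.3 Mb
podcast episode with video: 6.160 Mbps × 8940 s × 1.03 = 56722.5 Mb
music video: 15.220 Mbps × 360 s × 1.03 = 5643.6 Mb
product demo: 5.850 Mbps × 550 s × 1.03 = 3314.0 Mb
screen recording: 2.830 Mbps × 4020 s × 1.03 = 11717.9 Mb
Total: 156900.0 Mb = 19612.5 MB.
At 250 Mbps: 156900.0 / 250 = 628 s ≈ 10.5 minutes.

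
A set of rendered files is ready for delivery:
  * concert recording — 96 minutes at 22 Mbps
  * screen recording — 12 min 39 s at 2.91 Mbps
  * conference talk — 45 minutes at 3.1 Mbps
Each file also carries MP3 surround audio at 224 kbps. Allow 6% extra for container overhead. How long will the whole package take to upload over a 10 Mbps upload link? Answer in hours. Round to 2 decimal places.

Audio: 224 kbps = 0.224 Mbps.
concert recording: 22.224 Mbps × 5760 s × 1.06 = 135690.9 Mb
screen recording: 3.134 Mbps × 759 s × 1.06 = 2521.4 Mb
conference talk: 3.324 Mbps × 2700 s × 1.06 = 9513.3 Mb
Total: 147725.6 Mb = 18465.7 MB.
At 10 Mbps: 147725.6 / 10 = 14773 s ≈ 4.1 hours.

4.10 hours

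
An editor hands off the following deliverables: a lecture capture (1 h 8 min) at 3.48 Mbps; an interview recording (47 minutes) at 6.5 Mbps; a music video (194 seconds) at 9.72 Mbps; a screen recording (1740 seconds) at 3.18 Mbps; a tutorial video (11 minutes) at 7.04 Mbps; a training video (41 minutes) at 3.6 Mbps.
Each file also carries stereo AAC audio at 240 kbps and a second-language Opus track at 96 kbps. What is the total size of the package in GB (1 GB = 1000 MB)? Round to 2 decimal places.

Audio total: 240 + 96 = 336 kbps = 0.336 Mbps.
lecture capture: 3.816 Mbps × 4080 s = 15569.3 Mb
interview recording: 6.836 Mbps × 2820 s = 19277.5 Mb
music video: 10.056 Mbps × 194 s = 1950.9 Mb
screen recording: 3.516 Mbps × 1740 s = 6117.8 Mb
tutorial video: 7.376 Mbps × 660 s = 4868.2 Mb
training video: 3.936 Mbps × 2460 s = 9682.6 Mb
Total: 57466.2 Mb = 7183.3 MB.
= 7.183 GB.

7.18 GB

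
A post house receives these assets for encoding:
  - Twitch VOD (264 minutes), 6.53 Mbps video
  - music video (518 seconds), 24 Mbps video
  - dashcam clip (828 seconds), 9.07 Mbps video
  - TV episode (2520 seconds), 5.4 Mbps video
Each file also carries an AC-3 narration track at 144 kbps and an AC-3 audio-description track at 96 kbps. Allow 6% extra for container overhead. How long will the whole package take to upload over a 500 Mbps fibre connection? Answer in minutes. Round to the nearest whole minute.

5 minutes

Audio total: 144 + 96 = 240 kbps = 0.240 Mbps.
Twitch VOD: 6.770 Mbps × 15840 s × 1.06 = 113671.0 Mb
music video: 24.240 Mbps × 518 s × 1.06 = 13309.7 Mb
dashcam clip: 9.310 Mbps × 828 s × 1.06 = 8171.2 Mb
TV episode: 5.640 Mbps × 2520 s × 1.06 = 15065.6 Mb
Total: 150217.5 Mb = 18777.2 MB.
At 500 Mbps: 150217.5 / 500 = 300 s ≈ 5.01 minutes.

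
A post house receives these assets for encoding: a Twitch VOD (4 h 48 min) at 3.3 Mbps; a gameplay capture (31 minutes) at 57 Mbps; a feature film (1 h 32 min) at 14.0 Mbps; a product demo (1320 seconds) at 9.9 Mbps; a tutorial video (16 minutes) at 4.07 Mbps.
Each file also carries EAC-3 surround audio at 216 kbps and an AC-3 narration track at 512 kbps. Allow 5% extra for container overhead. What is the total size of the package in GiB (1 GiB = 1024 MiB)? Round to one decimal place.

33.8 GiB

Audio total: 216 + 512 = 728 kbps = 0.728 Mbps.
Twitch VOD: 4.028 Mbps × 17280 s × 1.05 = 73084.0 Mb
gameplay capture: 57.728 Mbps × 1860 s × 1.05 = 112742.8 Mb
feature film: 14.728 Mbps × 5520 s × 1.05 = 85363.5 Mb
product demo: 10.628 Mbps × 1320 s × 1.05 = 14730.4 Mb
tutorial video: 4.798 Mbps × 960 s × 1.05 = 4836.4 Mb
Total: 290757.1 Mb = 36344.6 MB.
= 33.85 GiB.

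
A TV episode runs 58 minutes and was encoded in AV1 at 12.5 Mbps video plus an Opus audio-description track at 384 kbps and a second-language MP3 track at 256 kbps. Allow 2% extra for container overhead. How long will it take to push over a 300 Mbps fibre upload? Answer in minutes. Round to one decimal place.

58 min = 3480 s
Audio total: 384 + 256 = 640 kbps = 0.640 Mbps.
Total bitrate: 13.140 Mbps.
File: 13.140 Mbps × 3480 s = 45727.2 Mb.
With 2% container overhead: ×1.02. → 46641.7 Mb.
At 300 Mbps: 46641.7 / 300 = 155.5 s ≈ 2.59 minutes.

2.6 minutes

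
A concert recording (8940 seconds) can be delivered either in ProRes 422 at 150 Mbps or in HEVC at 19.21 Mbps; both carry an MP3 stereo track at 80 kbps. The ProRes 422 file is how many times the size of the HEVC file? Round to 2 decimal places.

Audio: 80 kbps = 0.080 Mbps.
ProRes 422: 150.080 Mbps × 8940 s = 1341715.2 Mb = 156.196 GiB.
HEVC: 19.290 Mbps × 8940 s = 172452.6 Mb = 20.076 GiB.
Ratio: 156.196 / 20.076 = 7.780.

7.78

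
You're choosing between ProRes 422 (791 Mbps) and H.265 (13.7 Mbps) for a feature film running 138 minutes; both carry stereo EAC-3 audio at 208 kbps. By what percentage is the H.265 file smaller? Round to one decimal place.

98.2%

138 min = 8280 s
Audio: 208 kbps = 0.208 Mbps.
ProRes 422: 791.208 Mbps × 8280 s = 6551202.2 Mb = 762.660 GiB.
H.265: 13.908 Mbps × 8280 s = 115158.2 Mb = 13.406 GiB.
Reduction: (1 − 13.406/762.660) × 100 = 98.24%.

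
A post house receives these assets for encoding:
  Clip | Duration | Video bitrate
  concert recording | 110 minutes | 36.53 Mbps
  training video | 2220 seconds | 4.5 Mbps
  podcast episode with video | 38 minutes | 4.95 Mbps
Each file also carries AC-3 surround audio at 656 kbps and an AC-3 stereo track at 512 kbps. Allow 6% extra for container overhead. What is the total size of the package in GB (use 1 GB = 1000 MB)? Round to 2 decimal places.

Audio total: 656 + 512 = 1168 kbps = 1.168 Mbps.
concert recording: 37.698 Mbps × 6600 s × 1.06 = 263735.2 Mb
training video: 5.668 Mbps × 2220 s × 1.06 = 13337.9 Mb
podcast episode with video: 6.118 Mbps × 2280 s × 1.06 = 14786.0 Mb
Total: 291859.1 Mb = 36482.4 MB.
= 36.48 GB.

36.48 GB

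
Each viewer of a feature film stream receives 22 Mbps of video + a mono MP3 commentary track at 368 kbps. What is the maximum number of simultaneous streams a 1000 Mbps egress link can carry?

44

Audio: 368 kbps = 0.368 Mbps.
Per-viewer media rate: 22.368 Mbps.
1000 Mbps = 1,000 Mbps; 1,000 / 22.368 = 44.71 → 44 viewers.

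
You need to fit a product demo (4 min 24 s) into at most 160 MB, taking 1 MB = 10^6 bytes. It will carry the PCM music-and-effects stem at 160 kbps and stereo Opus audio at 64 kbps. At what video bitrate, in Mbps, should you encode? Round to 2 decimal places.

Budget: 160 MB = 1280.0 Mb.
4 min 24 s = 264 s
Total bitrate budget: 1280.0 Mb / 264 s = 4.848 Mbps.
Audio total: 160 + 64 = 224 kbps = 0.224 Mbps.
Video: 4.848 − 0.224 = 4.624 Mbps.

4.62 Mbps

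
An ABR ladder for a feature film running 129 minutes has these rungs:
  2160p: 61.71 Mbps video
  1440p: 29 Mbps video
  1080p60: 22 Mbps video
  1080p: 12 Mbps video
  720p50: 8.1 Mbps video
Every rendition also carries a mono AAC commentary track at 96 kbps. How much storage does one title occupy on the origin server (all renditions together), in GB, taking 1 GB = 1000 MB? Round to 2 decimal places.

128.96 GB

129 min = 7740 s
Audio: 96 kbps = 0.096 Mbps.
Sum of rendition bitrates: (61.71+0.096) + (29+0.096) + (22+0.096) + (12+0.096) + (8.1+0.096) = 133.290 Mbps.
× 7740 s = 1,031,665 Mb = 128,958 MB = 129.0 GB.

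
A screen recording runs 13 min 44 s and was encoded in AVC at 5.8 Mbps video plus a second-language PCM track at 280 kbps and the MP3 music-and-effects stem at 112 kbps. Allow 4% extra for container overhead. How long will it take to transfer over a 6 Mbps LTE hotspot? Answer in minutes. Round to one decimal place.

13 min 44 s = 824 s
Audio total: 280 + 112 = 392 kbps = 0.392 Mbps.
Total bitrate: 6.192 Mbps.
File: 6.192 Mbps × 824 s = 5102.2 Mb.
With 4% container overhead: ×1.04. → 5306.3 Mb.
At 6 Mbps: 5306.3 / 6 = 884.4 s ≈ 14.7 minutes.

14.7 minutes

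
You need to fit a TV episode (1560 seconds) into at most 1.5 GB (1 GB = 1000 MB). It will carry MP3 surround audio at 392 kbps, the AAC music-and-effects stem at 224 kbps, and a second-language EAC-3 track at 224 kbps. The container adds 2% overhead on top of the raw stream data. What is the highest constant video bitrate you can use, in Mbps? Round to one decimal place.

6.7 Mbps

Budget: 1.5 GB = 12000.0 Mb.
Stream payload after overhead: 12000.0 / 1.02 = 11764.7 Mb.
Total bitrate budget: 11764.7 Mb / 1560 s = 7.541 Mbps.
Audio total: 392 + 224 + 224 = 840 kbps = 0.840 Mbps.
Video: 7.541 − 0.840 = 6.701 Mbps.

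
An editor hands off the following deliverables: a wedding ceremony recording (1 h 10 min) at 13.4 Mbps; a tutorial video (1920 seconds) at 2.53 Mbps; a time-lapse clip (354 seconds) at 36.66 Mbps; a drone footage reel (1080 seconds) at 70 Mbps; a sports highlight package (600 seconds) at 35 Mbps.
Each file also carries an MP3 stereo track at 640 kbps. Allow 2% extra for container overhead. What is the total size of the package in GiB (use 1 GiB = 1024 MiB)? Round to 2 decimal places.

20.89 GiB

Audio: 640 kbps = 0.640 Mbps.
wedding ceremony recording: 14.040 Mbps × 4200 s × 1.02 = 60147.4 Mb
tutorial video: 3.170 Mbps × 1920 s × 1.02 = 6208.1 Mb
time-lapse clip: 37.300 Mbps × 354 s × 1.02 = 13468.3 Mb
drone footage reel: 70.640 Mbps × 1080 s × 1.02 = 77817.0 Mb
sports highlight package: 35.640 Mbps × 600 s × 1.02 = 21811.7 Mb
Total: 179452.5 Mb = 22431.6 MB.
= 20.89 GiB.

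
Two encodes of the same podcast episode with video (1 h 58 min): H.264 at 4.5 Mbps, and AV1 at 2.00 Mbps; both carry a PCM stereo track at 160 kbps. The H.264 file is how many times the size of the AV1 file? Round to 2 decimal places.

1 h 58 min = 118 min = 7080 s
Audio: 160 kbps = 0.160 Mbps.
H.264: 4.660 Mbps × 7080 s = 32992.8 Mb = 4.124 GB.
AV1: 2.160 Mbps × 7080 s = 15292.8 Mb = 1.912 GB.
Ratio: 4.124 / 1.912 = 2.157.

2.16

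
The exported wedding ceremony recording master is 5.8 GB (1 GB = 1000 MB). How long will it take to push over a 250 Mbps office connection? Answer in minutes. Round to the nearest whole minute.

File: 5.8 GB = 46400.0 Mb.
At 250 Mbps: 46400.0 / 250 = 185.6 s ≈ 3.09 minutes.

3 minutes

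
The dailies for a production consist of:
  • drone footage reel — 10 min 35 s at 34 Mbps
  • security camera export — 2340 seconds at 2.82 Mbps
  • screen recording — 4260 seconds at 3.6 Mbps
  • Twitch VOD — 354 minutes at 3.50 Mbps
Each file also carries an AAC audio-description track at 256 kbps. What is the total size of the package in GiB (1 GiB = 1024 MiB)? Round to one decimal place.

Audio: 256 kbps = 0.256 Mbps.
drone footage reel: 34.256 Mbps × 635 s = 21752.6 Mb
security camera export: 3.076 Mbps × 2340 s = 7197.8 Mb
screen recording: 3.856 Mbps × 4260 s = 16426.6 Mb
Twitch VOD: 3.756 Mbps × 21240 s = 79777.4 Mb
Total: 125154.4 Mb = 15644.3 MB.
= 14.57 GiB.

14.6 GiB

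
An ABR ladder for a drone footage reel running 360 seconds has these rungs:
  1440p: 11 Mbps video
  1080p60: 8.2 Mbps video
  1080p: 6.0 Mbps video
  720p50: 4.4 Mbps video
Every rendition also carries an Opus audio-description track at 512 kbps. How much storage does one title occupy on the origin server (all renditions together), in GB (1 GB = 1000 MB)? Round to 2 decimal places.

1.42 GB

Audio: 512 kbps = 0.512 Mbps.
Sum of rendition bitrates: (11+0.512) + (8.2+0.512) + (6.0+0.512) + (4.4+0.512) = 31.648 Mbps.
× 360 s = 11,393 Mb = 1,424 MB = 1.424 GB.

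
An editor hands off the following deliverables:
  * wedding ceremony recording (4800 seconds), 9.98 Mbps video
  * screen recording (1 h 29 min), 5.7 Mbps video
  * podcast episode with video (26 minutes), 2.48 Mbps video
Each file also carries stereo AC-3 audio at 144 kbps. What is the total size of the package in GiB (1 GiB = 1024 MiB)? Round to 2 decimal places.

9.77 GiB

Audio: 144 kbps = 0.144 Mbps.
wedding ceremony recording: 10.124 Mbps × 4800 s = 48595.2 Mb
screen recording: 5.844 Mbps × 5340 s = 31207.0 Mb
podcast episode with video: 2.624 Mbps × 1560 s = 4093.4 Mb
Total: 83895.6 Mb = 10487.0 MB.
= 9.767 GiB.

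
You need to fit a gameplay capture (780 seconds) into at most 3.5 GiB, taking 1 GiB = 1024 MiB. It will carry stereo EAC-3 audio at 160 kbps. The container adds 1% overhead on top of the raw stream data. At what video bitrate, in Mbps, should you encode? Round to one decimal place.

Budget: 3.5 GiB = 30064.8 Mb.
Stream payload after overhead: 30064.8 / 1.01 = 29767.1 Mb.
Total bitrate budget: 29767.1 Mb / 780 s = 38.163 Mbps.
Audio: 160 kbps = 0.160 Mbps.
Video: 38.163 − 0.160 = 38.003 Mbps.

38.0 Mbps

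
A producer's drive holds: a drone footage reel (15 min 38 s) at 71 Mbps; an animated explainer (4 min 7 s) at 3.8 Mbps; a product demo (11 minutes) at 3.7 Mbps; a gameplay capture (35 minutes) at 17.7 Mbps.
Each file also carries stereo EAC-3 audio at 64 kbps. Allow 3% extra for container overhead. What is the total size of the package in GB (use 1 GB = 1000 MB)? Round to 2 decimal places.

13.83 GB

Audio: 64 kbps = 0.064 Mbps.
drone footage reel: 71.064 Mbps × 938 s × 1.03 = 68657.8 Mb
animated explainer: 3.864 Mbps × 247 s × 1.03 = 983.0 Mb
product demo: 3.764 Mbps × 660 s × 1.03 = 2558.8 Mb
gameplay capture: 17.764 Mbps × 2100 s × 1.03 = 38423.5 Mb
Total: 110623.1 Mb = 13827.9 MB.
= 13.83 GB.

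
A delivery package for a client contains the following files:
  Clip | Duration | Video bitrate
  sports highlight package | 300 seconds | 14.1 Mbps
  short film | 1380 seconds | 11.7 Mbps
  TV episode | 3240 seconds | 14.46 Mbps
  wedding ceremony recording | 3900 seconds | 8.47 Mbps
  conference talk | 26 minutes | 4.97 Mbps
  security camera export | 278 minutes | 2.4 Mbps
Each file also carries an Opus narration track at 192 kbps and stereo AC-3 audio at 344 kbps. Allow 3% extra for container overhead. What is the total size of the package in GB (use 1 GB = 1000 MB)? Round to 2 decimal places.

Audio total: 192 + 344 = 536 kbps = 0.536 Mbps.
sports highlight package: 14.636 Mbps × 300 s × 1.03 = 4522.5 Mb
short film: 12.236 Mbps × 1380 s × 1.03 = 17392.3 Mb
TV episode: 14.996 Mbps × 3240 s × 1.03 = 50044.7 Mb
wedding ceremony recording: 9.006 Mbps × 3900 s × 1.03 = 36177.1 Mb
conference talk: 5.506 Mbps × 1560 s × 1.03 = 8847.0 Mb
security camera export: 2.936 Mbps × 16680 s × 1.03 = 50441.7 Mb
Total: 167425.2 Mb = 20928.2 MB.
= 20.93 GB.

20.93 GB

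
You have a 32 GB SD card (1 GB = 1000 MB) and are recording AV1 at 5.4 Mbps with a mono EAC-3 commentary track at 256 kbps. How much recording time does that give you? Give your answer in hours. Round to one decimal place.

12.6 hours

Audio: 256 kbps = 0.256 Mbps.
Total bitrate: 5.4 + 0.256 = 5.656 Mbps.
Capacity: 32 GB = 256,000 Mb.
Recording time: 256,000 / 5.656 = 45,262 s ≈ 12.6 hours.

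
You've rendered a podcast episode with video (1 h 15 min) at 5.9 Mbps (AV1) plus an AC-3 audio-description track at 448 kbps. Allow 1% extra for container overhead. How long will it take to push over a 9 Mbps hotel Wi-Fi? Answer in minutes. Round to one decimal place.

1 h 15 min = 75 min = 4500 s
Audio: 448 kbps = 0.448 Mbps.
Total bitrate: 6.348 Mbps.
File: 6.348 Mbps × 4500 s = 28566.0 Mb.
With 1% container overhead: ×1.01. → 28851.7 Mb.
At 9 Mbps: 28851.7 / 9 = 3205.7 s ≈ 53.4 minutes.

53.4 minutes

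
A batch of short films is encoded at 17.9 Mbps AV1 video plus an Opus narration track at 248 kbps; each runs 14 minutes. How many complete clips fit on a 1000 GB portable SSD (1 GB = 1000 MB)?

14 min = 840 s
Audio: 248 kbps = 0.248 Mbps.
Total bitrate: 18.148 Mbps.
Per item: 18.148 Mbps × 840 s = 15,244 Mb = 1,906 MB.
Capacity: 1000 GB = 8,000,000 Mb; 524.79 items → 524 complete.

524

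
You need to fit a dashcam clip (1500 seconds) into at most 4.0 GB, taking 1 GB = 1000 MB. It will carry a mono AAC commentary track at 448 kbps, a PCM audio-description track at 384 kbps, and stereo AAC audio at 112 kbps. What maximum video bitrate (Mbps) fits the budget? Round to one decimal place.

Budget: 4.0 GB = 32000.0 Mb.
Total bitrate budget: 32000.0 Mb / 1500 s = 21.333 Mbps.
Audio total: 448 + 384 + 112 = 944 kbps = 0.944 Mbps.
Video: 21.333 − 0.944 = 20.389 Mbps.

20.4 Mbps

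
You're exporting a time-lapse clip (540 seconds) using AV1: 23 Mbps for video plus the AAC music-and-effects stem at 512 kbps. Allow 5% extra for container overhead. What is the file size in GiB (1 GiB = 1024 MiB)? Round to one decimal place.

Audio: 512 kbps = 0.512 Mbps.
Total bitrate: 23 + 0.512 = 23.512 Mbps.
Stream data: 23.512 Mbps × 540 s = 12696.5 Mb.
With 5% container overhead: ×1.05.
13,331 Mb = 1,666,413,000 bytes ÷ 1,073,741,824 = 1.552 GiB.

1.6 GiB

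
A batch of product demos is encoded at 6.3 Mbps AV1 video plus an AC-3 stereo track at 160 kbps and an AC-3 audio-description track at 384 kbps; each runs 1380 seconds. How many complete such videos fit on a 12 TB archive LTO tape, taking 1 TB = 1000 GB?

Audio total: 160 + 384 = 544 kbps = 0.544 Mbps.
Total bitrate: 6.844 Mbps.
Per item: 6.844 Mbps × 1380 s = 9,445 Mb = 1,181 MB.
Capacity: 12 TB = 96,000,000 Mb; 10164.41 items → 10164 complete.

10164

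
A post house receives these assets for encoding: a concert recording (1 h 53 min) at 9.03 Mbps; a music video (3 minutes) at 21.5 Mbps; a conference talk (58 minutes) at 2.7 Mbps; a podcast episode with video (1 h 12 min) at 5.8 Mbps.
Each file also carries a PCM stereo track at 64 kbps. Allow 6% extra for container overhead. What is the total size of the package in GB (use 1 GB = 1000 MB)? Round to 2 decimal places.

13.31 GB

Audio: 64 kbps = 0.064 Mbps.
concert recording: 9.094 Mbps × 6780 s × 1.06 = 65356.8 Mb
music video: 21.564 Mbps × 180 s × 1.06 = 4114.4 Mb
conference talk: 2.764 Mbps × 3480 s × 1.06 = 10195.8 Mb
podcast episode with video: 5.864 Mbps × 4320 s × 1.06 = 26852.4 Mb
Total: 106519.4 Mb = 13314.9 MB.
= 13.31 GB.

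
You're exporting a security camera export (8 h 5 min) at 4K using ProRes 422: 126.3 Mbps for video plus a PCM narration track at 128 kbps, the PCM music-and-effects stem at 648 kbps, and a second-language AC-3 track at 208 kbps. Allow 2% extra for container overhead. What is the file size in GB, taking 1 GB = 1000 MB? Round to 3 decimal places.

472.255 GB

8 h 5 min = 485 min = 29100 s
Audio total: 128 + 648 + 208 = 984 kbps = 0.984 Mbps.
Total bitrate: 126.3 + 0.984 = 127.284 Mbps.
Stream data: 127.284 Mbps × 29100 s = 3703964.4 Mb.
With 2% container overhead: ×1.02.
3,778,044 Mb ÷ 8 = 472,255 MB → 472.3 GB.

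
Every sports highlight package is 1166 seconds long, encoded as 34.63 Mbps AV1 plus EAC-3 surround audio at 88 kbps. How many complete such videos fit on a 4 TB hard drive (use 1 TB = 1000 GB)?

Audio: 88 kbps = 0.088 Mbps.
Total bitrate: 34.718 Mbps.
Per item: 34.718 Mbps × 1166 s = 40,481 Mb = 5,060 MB.
Capacity: 4 TB = 32,000,000 Mb; 790.49 items → 790 complete.

790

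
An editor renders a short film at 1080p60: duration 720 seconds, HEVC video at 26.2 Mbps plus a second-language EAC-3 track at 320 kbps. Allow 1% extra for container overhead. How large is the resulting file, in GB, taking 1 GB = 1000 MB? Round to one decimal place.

Audio: 320 kbps = 0.320 Mbps.
Total bitrate: 26.2 + 0.320 = 26.520 Mbps.
Stream data: 26.520 Mbps × 720 s = 19094.4 Mb.
With 1% container overhead: ×1.01.
19,285 Mb ÷ 8 = 2,411 MB → 2.411 GB.

2.4 GB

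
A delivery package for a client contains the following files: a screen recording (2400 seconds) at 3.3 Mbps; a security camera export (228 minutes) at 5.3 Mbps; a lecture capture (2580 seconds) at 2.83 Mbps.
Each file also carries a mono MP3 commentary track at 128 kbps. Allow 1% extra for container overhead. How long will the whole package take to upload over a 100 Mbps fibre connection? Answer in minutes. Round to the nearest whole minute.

Audio: 128 kbps = 0.128 Mbps.
screen recording: 3.428 Mbps × 2400 s × 1.01 = 8309.5 Mb
security camera export: 5.428 Mbps × 13680 s × 1.01 = 74997.6 Mb
lecture capture: 2.958 Mbps × 2580 s × 1.01 = 7708.0 Mb
Total: 91015.0 Mb = 11376.9 MB.
At 100 Mbps: 91015.0 / 100 = 910 s ≈ 15.2 minutes.

15 minutes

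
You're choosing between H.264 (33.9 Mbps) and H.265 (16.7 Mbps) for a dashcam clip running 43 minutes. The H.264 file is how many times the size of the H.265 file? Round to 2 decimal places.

43 min = 2580 s
H.264: 33.900 Mbps × 2580 s = 87462.0 Mb = 10.933 GB.
H.265: 16.700 Mbps × 2580 s = 43086.0 Mb = 5.386 GB.
Ratio: 10.933 / 5.386 = 2.030.

2.03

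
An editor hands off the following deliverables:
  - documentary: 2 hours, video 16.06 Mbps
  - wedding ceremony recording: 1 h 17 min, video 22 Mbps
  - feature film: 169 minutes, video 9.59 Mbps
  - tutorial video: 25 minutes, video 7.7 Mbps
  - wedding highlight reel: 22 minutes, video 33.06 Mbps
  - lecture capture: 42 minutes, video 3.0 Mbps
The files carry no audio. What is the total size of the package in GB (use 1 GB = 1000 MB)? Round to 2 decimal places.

47.16 GB

documentary: 16.060 Mbps × 7200 s = 115632.0 Mb
wedding ceremony recording: 22.000 Mbps × 4620 s = 101640.0 Mb
feature film: 9.590 Mbps × 10140 s = 97242.6 Mb
tutorial video: 7.700 Mbps × 1500 s = 11550.0 Mb
wedding highlight reel: 33.060 Mbps × 1320 s = 43639.2 Mb
lecture capture: 3.000 Mbps × 2520 s = 7560.0 Mb
Total: 377263.8 Mb = 47158.0 MB.
= 47.16 GB.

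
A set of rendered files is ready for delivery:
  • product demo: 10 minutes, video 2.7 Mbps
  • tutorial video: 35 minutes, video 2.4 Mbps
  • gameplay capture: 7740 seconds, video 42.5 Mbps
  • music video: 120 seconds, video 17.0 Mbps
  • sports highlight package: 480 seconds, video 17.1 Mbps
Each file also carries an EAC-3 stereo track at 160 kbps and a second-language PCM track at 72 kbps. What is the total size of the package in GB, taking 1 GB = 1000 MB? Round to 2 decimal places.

43.55 GB

Audio total: 160 + 72 = 232 kbps = 0.232 Mbps.
product demo: 2.932 Mbps × 600 s = 1759.2 Mb
tutorial video: 2.632 Mbps × 2100 s = 5527.2 Mb
gameplay capture: 42.732 Mbps × 7740 s = 330745.7 Mb
music video: 17.232 Mbps × 120 s = 2067.8 Mb
sports highlight package: 17.332 Mbps × 480 s = 8319.4 Mb
Total: 348419.3 Mb = 43552.4 MB.
= 43.55 GB.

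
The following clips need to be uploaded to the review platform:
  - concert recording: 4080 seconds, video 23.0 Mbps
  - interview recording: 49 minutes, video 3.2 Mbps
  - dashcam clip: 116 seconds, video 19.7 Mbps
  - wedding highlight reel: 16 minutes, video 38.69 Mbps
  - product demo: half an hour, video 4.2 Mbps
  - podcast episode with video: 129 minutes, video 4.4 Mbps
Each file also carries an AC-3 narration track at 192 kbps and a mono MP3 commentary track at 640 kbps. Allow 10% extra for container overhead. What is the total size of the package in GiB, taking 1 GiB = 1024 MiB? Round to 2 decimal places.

Audio total: 192 + 640 = 832 kbps = 0.832 Mbps.
concert recording: 23.832 Mbps × 4080 s × 1.10 = 106958.0 Mb
interview recording: 4.032 Mbps × 2940 s × 1.10 = 13039.5 Mb
dashcam clip: 20.532 Mbps × 116 s × 1.10 = 2619.9 Mb
wedding highlight reel: 39.522 Mbps × 960 s × 1.10 = 41735.2 Mb
product demo: 5.032 Mbps × 1800 s × 1.10 = 9963.4 Mb
podcast episode with video: 5.232 Mbps × 7740 s × 1.10 = 44545.2 Mb
Total: 218861.2 Mb = 27357.7 MB.
= 25.48 GiB.

25.48 GiB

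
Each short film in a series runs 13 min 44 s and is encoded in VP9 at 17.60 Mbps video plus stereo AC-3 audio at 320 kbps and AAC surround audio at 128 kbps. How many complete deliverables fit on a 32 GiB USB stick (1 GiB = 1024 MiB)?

18

13 min 44 s = 824 s
Audio total: 320 + 128 = 448 kbps = 0.448 Mbps.
Total bitrate: 18.048 Mbps.
Per item: 18.048 Mbps × 824 s = 14,872 Mb = 1,859 MB.
Capacity: 32 GiB = 274,878 Mb; 18.48 items → 18 complete.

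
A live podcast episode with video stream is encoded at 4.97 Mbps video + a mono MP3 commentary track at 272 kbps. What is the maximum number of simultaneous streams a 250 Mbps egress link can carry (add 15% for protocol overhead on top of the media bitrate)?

41

Audio: 272 kbps = 0.272 Mbps.
Per-viewer media rate: 5.242 Mbps.
On the wire with 15% overhead: 6.028 Mbps.
250 Mbps = 250.0 Mbps; 250.0 / 6.028 = 41.47 → 41 viewers.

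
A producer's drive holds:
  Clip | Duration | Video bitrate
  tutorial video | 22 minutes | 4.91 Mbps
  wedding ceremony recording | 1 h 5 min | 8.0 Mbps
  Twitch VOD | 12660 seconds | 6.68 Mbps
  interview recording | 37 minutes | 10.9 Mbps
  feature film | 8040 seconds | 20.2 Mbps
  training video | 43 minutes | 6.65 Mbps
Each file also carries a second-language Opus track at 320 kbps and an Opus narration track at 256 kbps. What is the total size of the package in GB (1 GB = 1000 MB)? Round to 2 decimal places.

42.96 GB

Audio total: 320 + 256 = 576 kbps = 0.576 Mbps.
tutorial video: 5.486 Mbps × 1320 s = 7241.5 Mb
wedding ceremony recording: 8.576 Mbps × 3900 s = 33446.4 Mb
Twitch VOD: 7.256 Mbps × 12660 s = 91861.0 Mb
interview recording: 11.476 Mbps × 2220 s = 25476.7 Mb
feature film: 20.776 Mbps × 8040 s = 167039.0 Mb
training video: 7.226 Mbps × 2580 s = 18643.1 Mb
Total: 343707.7 Mb = 42963.5 MB.
= 42.96 GB.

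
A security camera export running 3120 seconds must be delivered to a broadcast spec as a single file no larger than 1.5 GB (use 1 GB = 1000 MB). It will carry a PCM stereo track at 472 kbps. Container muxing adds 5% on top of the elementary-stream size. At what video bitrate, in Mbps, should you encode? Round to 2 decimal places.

3.19 Mbps

Budget: 1.5 GB = 12000.0 Mb.
Stream payload after overhead: 12000.0 / 1.05 = 11428.6 Mb.
Total bitrate budget: 11428.6 Mb / 3120 s = 3.663 Mbps.
Audio: 472 kbps = 0.472 Mbps.
Video: 3.663 − 0.472 = 3.191 Mbps.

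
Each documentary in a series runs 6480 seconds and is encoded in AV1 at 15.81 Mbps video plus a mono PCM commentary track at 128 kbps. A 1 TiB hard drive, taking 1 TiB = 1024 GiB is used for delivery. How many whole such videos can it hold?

Audio: 128 kbps = 0.128 Mbps.
Total bitrate: 15.938 Mbps.
Per item: 15.938 Mbps × 6480 s = 103,278 Mb = 12,910 MB.
Capacity: 1 TiB = 8,796,093 Mb; 85.17 items → 85 complete.

85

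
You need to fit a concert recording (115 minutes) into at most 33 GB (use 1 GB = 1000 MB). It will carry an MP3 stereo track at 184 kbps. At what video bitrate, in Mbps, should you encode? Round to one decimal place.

38.1 Mbps

Budget: 33 GB = 264000.0 Mb.
115 min = 6900 s
Total bitrate budget: 264000.0 Mb / 6900 s = 38.261 Mbps.
Audio: 184 kbps = 0.184 Mbps.
Video: 38.261 − 0.184 = 38.077 Mbps.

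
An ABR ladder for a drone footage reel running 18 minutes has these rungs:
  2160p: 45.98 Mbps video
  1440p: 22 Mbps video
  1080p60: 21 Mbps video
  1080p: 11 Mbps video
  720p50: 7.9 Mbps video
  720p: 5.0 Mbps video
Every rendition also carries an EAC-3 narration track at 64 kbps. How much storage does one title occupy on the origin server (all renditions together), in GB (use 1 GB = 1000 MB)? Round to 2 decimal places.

15.29 GB

18 min = 1080 s
Audio: 64 kbps = 0.064 Mbps.
Sum of rendition bitrates: (45.98+0.064) + (22+0.064) + (21+0.064) + (11+0.064) + (7.9+0.064) + (5.0+0.064) = 113.264 Mbps.
× 1080 s = 122,325 Mb = 15,291 MB = 15.29 GB.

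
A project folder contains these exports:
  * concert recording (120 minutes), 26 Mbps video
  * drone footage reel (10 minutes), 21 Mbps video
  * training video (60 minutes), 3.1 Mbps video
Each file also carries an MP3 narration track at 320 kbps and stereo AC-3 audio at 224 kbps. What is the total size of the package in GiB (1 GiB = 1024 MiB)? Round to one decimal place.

25.3 GiB

Audio total: 320 + 224 = 544 kbps = 0.544 Mbps.
concert recording: 26.544 Mbps × 7200 s = 191116.8 Mb
drone footage reel: 21.544 Mbps × 600 s = 12926.4 Mb
training video: 3.644 Mbps × 3600 s = 13118.4 Mb
Total: 217161.6 Mb = 27145.2 MB.
= 25.28 GiB.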